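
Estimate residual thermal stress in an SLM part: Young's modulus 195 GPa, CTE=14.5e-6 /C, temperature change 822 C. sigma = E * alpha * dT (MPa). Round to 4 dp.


sigma = 195*1000 * 14.5e-6 * 822 = 2324.205 MPa


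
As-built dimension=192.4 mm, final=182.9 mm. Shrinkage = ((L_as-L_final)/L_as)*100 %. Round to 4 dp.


Shrinkage = ((192.4-182.9)/192.4)*100 = 4.9376 %


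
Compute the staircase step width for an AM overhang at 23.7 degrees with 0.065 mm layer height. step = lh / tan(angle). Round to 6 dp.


step = 0.065 / tan(23.7) = 0.148074 mm


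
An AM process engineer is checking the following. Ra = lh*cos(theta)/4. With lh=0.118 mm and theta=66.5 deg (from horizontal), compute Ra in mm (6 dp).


Ra = 0.118 * cos(66.5) / 4 = 0.011763 mm


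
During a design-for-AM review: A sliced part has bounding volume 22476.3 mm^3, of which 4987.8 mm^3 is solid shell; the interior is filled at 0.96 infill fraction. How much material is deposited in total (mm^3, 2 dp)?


V_infill = (22476.3 - 4987.8) * 0.96 = 16788.96
V_total = 4987.8 + 16788.96 = 21776.76 mm^3


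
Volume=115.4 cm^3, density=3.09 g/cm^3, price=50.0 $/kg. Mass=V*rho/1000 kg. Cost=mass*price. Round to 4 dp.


Mass = 115.4*3.09/1000 = 0.356586 kg
Cost = 0.356586 * 50.0 = 17.8293 $


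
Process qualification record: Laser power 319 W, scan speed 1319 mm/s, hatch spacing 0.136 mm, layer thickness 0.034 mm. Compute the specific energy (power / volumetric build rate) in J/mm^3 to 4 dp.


Build rate = 1319 * 0.136 * 0.034 = 6.099056 mm^3/s
SE = 319 / 6.099056 = 52.3032 J/mm^3


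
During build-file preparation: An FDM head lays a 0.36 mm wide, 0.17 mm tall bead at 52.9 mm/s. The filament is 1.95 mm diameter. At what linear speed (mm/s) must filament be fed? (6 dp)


Q = 0.36 * 0.17 * 52.9 = 3.23748 mm^3/s
A_fil = pi*(1.95/2)^2 = 2.98647652 mm^2
v_feed = 3.23748 / 2.98647652 = 1.084047 mm/s


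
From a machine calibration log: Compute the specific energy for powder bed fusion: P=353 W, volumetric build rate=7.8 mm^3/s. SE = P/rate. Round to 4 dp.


SE = 353 / 7.8 = 45.2564 J/mm^3


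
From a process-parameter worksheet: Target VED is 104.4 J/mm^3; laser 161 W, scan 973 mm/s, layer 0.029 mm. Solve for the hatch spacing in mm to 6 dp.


h = 161 / (104.4*973*0.029) = 0.054653 mm


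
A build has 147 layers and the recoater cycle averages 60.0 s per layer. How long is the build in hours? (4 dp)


t = 147 * 60.0 / 3600 = 2.45 hrs


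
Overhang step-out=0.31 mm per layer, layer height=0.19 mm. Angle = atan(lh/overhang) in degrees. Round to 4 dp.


angle = atan(0.19/0.31) = 31.5043 degrees


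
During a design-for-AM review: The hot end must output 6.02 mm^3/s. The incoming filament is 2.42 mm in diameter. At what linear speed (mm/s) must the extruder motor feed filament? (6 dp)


A = pi*(2.42/2)^2 = 4.599606
v = 6.02 / 4.599606 = 1.308808 mm/s


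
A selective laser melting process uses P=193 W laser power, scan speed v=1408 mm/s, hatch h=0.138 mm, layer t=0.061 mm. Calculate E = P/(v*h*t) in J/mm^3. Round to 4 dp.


E = 193 / (1408*0.138*0.061) = 16.2834 J/mm^3


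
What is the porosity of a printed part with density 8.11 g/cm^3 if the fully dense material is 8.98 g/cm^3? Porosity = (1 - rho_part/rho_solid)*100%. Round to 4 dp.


Porosity = (1-8.11/8.98)*100 = 9.6882 %


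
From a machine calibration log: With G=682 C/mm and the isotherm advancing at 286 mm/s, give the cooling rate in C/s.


CR = 682 * 286 = 195052 C/s


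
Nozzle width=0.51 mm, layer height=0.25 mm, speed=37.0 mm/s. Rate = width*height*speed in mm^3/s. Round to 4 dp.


Rate = 0.51 * 0.25 * 37.0 = 4.7175 mm^3/s


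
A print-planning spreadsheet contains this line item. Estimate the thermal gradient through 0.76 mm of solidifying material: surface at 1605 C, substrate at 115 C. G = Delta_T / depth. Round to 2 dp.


G = (1605-115)/0.76 = 1960.53 C/mm


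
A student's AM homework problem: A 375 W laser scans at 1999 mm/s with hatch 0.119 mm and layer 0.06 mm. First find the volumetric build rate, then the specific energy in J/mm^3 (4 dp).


Build rate = 1999 * 0.119 * 0.06 = 14.27286 mm^3/s
SE = 375 / 14.27286 = 26.2736 J/mm^3


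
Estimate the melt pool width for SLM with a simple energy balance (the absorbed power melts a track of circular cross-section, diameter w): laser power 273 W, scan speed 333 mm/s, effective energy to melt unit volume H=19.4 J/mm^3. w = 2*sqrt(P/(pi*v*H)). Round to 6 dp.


w = 2*sqrt(273/(pi*333*19.4)) = 0.23196 mm


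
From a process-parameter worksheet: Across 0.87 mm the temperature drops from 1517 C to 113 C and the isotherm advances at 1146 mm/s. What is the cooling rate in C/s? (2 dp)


G = (1517-113)/0.87 = 1613.79310345 C/mm
CR = 1613.79310345 * 1146 = 1849406.9 C/s


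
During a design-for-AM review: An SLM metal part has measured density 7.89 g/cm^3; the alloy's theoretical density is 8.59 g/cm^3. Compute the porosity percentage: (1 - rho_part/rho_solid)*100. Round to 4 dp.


Porosity = (1-7.89/8.59)*100 = 8.149 %


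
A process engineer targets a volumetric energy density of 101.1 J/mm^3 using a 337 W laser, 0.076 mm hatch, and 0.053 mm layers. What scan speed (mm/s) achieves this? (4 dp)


v = 337 / (101.1*0.076*0.053) = 827.5405 mm/s


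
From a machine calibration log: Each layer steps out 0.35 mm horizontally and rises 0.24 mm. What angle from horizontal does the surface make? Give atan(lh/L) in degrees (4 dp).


angle = atan(0.24/0.35) = 34.439 degrees


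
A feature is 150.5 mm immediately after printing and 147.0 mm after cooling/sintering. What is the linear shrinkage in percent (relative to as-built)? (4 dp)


Shrinkage = ((150.5-147.0)/150.5)*100 = 2.3256 %


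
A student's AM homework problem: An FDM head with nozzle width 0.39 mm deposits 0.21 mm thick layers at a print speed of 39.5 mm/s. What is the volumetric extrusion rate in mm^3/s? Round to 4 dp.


Rate = 0.39 * 0.21 * 39.5 = 3.2351 mm^3/s


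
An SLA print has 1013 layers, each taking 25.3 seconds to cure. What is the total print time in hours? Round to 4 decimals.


t = 1013 * 25.3 / 3600 = 7.1191 hrs


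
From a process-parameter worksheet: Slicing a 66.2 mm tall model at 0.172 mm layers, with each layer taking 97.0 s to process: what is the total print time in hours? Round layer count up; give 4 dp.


Layers = ceil(66.2/0.172) = 385
t = 385 * 97.0 / 3600 = 10.3736 hrs


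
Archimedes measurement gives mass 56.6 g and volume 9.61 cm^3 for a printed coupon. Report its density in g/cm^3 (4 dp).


rho = 56.6 / 9.61 = 5.8897 g/cm^3


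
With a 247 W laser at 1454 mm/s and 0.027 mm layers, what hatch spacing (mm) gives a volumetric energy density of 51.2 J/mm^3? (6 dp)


h = 247 / (51.2*1454*0.027) = 0.122885 mm


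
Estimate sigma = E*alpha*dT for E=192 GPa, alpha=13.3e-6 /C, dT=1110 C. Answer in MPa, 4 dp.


sigma = 192*1000 * 13.3e-6 * 1110 = 2834.496 MPa


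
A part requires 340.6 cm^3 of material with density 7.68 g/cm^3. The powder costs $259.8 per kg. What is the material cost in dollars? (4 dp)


Mass = 340.6*7.68/1000 = 2.615808 kg
Cost = 2.615808 * 259.8 = 679.5869 $


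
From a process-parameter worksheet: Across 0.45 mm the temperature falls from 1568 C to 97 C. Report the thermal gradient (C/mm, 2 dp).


G = (1568-97)/0.45 = 3268.89 C/mm


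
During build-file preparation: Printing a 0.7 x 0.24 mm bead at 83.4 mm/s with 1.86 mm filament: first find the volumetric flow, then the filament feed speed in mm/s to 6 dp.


Q = 0.7 * 0.24 * 83.4 = 14.0112 mm^3/s
A_fil = pi*(1.86/2)^2 = 2.71716349 mm^2
v_feed = 14.0112 / 2.71716349 = 5.156554 mm/s


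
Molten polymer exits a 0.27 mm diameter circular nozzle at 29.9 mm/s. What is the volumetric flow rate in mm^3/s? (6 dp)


A = pi*(0.27/2)^2 = 0.05725553 mm^2
Q = 0.05725553 * 29.9 = 1.71194 mm^3/s


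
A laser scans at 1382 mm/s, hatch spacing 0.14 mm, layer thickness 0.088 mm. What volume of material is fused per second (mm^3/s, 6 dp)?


Rate = 1382 * 0.14 * 0.088 = 17.02624 mm^3/s


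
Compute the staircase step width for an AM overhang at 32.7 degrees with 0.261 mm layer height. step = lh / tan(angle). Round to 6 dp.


step = 0.261 / tan(32.7) = 0.406549 mm


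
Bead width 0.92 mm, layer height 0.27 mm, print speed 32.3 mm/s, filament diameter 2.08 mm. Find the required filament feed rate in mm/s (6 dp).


Q = 0.92 * 0.27 * 32.3 = 8.02332 mm^3/s
A_fil = pi*(2.08/2)^2 = 3.39794661 mm^2
v_feed = 8.02332 / 3.39794661 = 2.361226 mm/s


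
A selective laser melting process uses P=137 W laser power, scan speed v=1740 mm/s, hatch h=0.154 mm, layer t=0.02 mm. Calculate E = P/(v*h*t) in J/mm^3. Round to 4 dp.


E = 137 / (1740*0.154*0.02) = 25.5635 J/mm^3


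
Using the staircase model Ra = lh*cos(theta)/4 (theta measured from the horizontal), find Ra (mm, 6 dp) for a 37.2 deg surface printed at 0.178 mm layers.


Ra = 0.178 * cos(37.2) / 4 = 0.035446 mm


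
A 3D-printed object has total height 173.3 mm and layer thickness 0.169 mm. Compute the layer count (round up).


Layers = ceil(173.3/0.169) = 1026


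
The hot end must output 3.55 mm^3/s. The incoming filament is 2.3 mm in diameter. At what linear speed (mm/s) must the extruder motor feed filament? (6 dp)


A = pi*(2.3/2)^2 = 4.154756
v = 3.55 / 4.154756 = 0.854442 mm/s


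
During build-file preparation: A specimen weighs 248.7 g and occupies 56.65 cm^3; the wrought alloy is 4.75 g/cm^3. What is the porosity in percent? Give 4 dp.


rho_part = 248.7 / 56.65 = 4.39011474 g/cm^3
Porosity = (1 - 4.39011474/4.75)*100 = 7.5765 %


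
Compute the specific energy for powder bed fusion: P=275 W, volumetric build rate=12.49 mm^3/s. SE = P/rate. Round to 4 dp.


SE = 275 / 12.49 = 22.0176 J/mm^3


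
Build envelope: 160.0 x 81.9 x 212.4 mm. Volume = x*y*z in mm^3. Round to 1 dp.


V = 160.0 * 81.9 * 212.4 = 2783289.6 mm^3


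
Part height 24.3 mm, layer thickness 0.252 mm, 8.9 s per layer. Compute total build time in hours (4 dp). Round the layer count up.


Layers = ceil(24.3/0.252) = 97
t = 97 * 8.9 / 3600 = 0.2398 hrs


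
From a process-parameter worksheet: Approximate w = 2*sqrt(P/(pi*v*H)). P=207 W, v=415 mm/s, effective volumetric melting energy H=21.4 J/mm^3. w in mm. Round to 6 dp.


w = 2*sqrt(207/(pi*415*21.4)) = 0.17227 mm


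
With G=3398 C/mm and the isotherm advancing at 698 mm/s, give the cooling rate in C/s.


CR = 3398 * 698 = 2371804 C/s


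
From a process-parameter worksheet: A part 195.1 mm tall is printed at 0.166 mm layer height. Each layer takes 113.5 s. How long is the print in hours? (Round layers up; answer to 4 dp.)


Layers = ceil(195.1/0.166) = 1176
t = 1176 * 113.5 / 3600 = 37.0767 hrs


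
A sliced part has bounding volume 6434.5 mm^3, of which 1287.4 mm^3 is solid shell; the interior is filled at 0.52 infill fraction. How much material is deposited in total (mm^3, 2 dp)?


V_infill = (6434.5 - 1287.4) * 0.52 = 2676.49
V_total = 1287.4 + 2676.49 = 3963.89 mm^3


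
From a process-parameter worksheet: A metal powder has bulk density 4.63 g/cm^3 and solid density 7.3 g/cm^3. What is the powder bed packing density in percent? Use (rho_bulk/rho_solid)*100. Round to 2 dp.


Packing = (4.63/7.3)*100 = 63.42 %


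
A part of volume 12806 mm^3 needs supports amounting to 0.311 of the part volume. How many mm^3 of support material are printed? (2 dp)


V_support = 12806 * 0.311 = 3982.67 mm^3


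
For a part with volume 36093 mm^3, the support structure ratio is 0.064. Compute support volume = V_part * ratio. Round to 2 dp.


V_support = 36093 * 0.064 = 2309.95 mm^3


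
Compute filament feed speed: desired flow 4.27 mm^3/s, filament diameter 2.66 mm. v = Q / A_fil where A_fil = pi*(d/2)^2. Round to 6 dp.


A = pi*(2.66/2)^2 = 5.557163
v = 4.27 / 5.557163 = 0.768378 mm/s


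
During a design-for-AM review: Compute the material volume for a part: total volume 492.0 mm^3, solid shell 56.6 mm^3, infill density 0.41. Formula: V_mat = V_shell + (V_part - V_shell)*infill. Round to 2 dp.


V_infill = (492.0 - 56.6) * 0.41 = 178.51
V_total = 56.6 + 178.51 = 235.11 mm^3


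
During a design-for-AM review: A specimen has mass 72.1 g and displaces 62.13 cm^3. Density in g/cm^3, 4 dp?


rho = 72.1 / 62.13 = 1.1605 g/cm^3


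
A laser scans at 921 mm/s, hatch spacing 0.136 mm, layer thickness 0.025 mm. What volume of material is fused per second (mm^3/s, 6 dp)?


Rate = 921 * 0.136 * 0.025 = 3.1314 mm^3/s


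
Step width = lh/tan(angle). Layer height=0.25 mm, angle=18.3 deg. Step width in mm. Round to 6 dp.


step = 0.25 / tan(18.3) = 0.75593 mm


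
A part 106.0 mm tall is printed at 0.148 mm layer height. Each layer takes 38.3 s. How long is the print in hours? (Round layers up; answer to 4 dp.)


Layers = ceil(106.0/0.148) = 717
t = 717 * 38.3 / 3600 = 7.6281 hrs


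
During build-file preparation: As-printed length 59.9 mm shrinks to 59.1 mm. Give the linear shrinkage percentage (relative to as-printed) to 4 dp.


Shrinkage = ((59.9-59.1)/59.9)*100 = 1.3356 %


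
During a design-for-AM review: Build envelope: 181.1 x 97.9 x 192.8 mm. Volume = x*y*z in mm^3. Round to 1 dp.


V = 181.1 * 97.9 * 192.8 = 3418284.2 mm^3


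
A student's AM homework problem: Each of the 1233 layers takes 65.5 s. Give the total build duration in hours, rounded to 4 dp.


t = 1233 * 65.5 / 3600 = 22.4338 hrs


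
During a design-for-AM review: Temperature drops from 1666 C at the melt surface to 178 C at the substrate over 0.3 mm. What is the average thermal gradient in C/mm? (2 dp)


G = (1666-178)/0.3 = 4960.0 C/mm


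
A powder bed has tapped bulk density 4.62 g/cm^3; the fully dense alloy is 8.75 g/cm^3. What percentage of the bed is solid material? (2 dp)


Packing = (4.62/8.75)*100 = 52.8 %


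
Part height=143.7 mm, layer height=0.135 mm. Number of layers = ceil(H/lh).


Layers = ceil(143.7/0.135) = 1065


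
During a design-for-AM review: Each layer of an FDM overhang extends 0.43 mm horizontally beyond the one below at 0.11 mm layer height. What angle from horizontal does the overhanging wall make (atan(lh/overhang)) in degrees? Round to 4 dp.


angle = atan(0.11/0.43) = 14.3493 degrees


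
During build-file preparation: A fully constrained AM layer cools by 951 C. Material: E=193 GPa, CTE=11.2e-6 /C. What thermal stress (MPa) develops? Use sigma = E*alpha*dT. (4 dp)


sigma = 193*1000 * 11.2e-6 * 951 = 2055.6816 MPa


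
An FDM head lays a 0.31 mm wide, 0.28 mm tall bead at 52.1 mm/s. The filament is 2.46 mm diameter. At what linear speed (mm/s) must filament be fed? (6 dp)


Q = 0.31 * 0.28 * 52.1 = 4.52228 mm^3/s
A_fil = pi*(2.46/2)^2 = 4.75291553 mm^2
v_feed = 4.52228 / 4.75291553 = 0.951475 mm/s


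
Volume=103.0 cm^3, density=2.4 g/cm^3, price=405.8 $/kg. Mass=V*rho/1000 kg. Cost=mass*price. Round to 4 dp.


Mass = 103.0*2.4/1000 = 0.2472 kg
Cost = 0.2472 * 405.8 = 100.3138 $


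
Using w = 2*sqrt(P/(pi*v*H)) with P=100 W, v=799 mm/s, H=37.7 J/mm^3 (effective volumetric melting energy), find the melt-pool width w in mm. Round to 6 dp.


w = 2*sqrt(100/(pi*799*37.7)) = 0.065015 mm


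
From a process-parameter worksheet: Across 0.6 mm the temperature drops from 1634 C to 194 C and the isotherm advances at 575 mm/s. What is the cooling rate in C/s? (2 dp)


G = (1634-194)/0.6 = 2400.0 C/mm
CR = 2400.0 * 575 = 1380000.0 C/s


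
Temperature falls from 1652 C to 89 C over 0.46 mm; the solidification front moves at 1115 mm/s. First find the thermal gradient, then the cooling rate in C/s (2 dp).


G = (1652-89)/0.46 = 3397.82608696 C/mm
CR = 3397.82608696 * 1115 = 3788576.09 C/s


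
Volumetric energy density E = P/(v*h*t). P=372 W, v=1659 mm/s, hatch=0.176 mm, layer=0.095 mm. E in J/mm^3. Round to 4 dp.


E = 372 / (1659*0.176*0.095) = 13.411 J/mm^3


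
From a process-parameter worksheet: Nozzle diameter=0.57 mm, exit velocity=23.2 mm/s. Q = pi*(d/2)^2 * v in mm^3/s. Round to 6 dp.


A = pi*(0.57/2)^2 = 0.25517586 mm^2
Q = 0.25517586 * 23.2 = 5.92008 mm^3/s


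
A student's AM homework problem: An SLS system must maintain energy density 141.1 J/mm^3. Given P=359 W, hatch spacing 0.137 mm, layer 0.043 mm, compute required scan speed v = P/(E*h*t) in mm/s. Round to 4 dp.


v = 359 / (141.1*0.137*0.043) = 431.8952 mm/s


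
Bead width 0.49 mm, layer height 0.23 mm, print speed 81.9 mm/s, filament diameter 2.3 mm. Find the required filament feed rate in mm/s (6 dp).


Q = 0.49 * 0.23 * 81.9 = 9.23013 mm^3/s
A_fil = pi*(2.3/2)^2 = 4.15475628 mm^2
v_feed = 9.23013 / 4.15475628 = 2.221582 mm/s


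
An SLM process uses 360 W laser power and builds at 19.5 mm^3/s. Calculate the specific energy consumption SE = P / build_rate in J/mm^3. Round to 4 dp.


SE = 360 / 19.5 = 18.4615 J/mm^3


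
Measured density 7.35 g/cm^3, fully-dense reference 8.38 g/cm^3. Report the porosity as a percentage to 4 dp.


Porosity = (1-7.35/8.38)*100 = 12.2912 %


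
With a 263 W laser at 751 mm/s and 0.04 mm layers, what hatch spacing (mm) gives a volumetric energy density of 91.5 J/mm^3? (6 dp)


h = 263 / (91.5*751*0.04) = 0.095683 mm


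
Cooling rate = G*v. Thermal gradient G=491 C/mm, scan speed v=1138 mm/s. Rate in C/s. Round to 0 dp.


CR = 491 * 1138 = 558758 C/s


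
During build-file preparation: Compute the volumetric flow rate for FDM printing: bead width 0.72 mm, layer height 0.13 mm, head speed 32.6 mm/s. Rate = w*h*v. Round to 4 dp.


Rate = 0.72 * 0.13 * 32.6 = 3.0514 mm^3/s


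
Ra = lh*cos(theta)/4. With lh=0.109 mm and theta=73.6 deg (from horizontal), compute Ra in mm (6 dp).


Ra = 0.109 * cos(73.6) / 4 = 0.007694 mm


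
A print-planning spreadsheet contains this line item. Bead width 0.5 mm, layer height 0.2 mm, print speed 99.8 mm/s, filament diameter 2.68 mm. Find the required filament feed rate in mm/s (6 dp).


Q = 0.5 * 0.2 * 99.8 = 9.98 mm^3/s
A_fil = pi*(2.68/2)^2 = 5.64104377 mm^2
v_feed = 9.98 / 5.64104377 = 1.769176 mm/s


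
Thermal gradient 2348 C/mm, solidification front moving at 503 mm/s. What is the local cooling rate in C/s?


CR = 2348 * 503 = 1181044 C/s


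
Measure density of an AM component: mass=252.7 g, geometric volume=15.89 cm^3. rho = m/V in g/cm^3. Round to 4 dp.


rho = 252.7 / 15.89 = 15.9031 g/cm^3


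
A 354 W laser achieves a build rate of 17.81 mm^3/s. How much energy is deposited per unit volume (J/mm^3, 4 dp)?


SE = 354 / 17.81 = 19.8765 J/mm^3


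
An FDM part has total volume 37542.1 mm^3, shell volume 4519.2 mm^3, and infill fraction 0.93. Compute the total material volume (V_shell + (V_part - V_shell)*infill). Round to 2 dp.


V_infill = (37542.1 - 4519.2) * 0.93 = 30711.3
V_total = 4519.2 + 30711.3 = 35230.5 mm^3


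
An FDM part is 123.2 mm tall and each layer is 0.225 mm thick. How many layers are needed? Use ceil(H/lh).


Layers = ceil(123.2/0.225) = 548


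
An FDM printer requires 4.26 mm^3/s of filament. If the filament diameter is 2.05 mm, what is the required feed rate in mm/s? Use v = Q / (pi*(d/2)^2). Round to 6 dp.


A = pi*(2.05/2)^2 = 3.300636
v = 4.26 / 3.300636 = 1.29066 mm/s


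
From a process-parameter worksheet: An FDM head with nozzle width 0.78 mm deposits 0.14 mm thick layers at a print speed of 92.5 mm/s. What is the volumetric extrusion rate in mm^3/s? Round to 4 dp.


Rate = 0.78 * 0.14 * 92.5 = 10.101 mm^3/s


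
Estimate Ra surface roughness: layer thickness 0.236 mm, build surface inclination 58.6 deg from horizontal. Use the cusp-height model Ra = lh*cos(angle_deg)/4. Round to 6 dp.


Ra = 0.236 * cos(58.6) / 4 = 0.03074 mm


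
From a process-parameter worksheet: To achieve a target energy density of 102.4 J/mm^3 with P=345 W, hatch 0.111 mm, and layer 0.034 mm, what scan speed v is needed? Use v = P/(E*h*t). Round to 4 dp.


v = 345 / (102.4*0.111*0.034) = 892.7241 mm/s


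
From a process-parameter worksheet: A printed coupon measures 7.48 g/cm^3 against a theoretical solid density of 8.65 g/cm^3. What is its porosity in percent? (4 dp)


Porosity = (1-7.48/8.65)*100 = 13.526 %


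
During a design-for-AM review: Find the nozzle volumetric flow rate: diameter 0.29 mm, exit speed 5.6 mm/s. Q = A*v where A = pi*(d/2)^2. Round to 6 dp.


A = pi*(0.29/2)^2 = 0.06605199 mm^2
Q = 0.06605199 * 5.6 = 0.369891 mm^3/s


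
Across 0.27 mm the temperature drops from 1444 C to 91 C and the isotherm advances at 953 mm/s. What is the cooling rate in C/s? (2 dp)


G = (1444-91)/0.27 = 5011.11111111 C/mm
CR = 5011.11111111 * 953 = 4775588.89 C/s


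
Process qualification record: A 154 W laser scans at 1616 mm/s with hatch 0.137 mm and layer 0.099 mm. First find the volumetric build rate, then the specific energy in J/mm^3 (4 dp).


Build rate = 1616 * 0.137 * 0.099 = 21.917808 mm^3/s
SE = 154 / 21.917808 = 7.0263 J/mm^3


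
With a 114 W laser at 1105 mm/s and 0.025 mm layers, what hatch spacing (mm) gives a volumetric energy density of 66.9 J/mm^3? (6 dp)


h = 114 / (66.9*1105*0.025) = 0.061685 mm


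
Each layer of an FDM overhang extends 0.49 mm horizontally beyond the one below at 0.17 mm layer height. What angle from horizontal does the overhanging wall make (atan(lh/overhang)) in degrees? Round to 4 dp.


angle = atan(0.17/0.49) = 19.1336 degrees


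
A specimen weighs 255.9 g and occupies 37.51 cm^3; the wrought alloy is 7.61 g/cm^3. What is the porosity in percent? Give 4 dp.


rho_part = 255.9 / 37.51 = 6.82218075 g/cm^3
Porosity = (1 - 6.82218075/7.61)*100 = 10.3524 %


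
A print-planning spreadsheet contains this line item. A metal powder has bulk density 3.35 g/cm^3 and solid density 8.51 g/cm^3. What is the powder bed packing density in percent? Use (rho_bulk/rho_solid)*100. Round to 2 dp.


Packing = (3.35/8.51)*100 = 39.37 %


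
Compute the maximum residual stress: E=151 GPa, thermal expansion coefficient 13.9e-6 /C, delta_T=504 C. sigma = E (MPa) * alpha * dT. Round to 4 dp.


sigma = 151*1000 * 13.9e-6 * 504 = 1057.8456 MPa


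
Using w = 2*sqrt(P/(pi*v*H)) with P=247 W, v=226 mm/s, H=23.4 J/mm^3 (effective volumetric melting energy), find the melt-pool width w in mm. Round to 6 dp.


w = 2*sqrt(247/(pi*226*23.4)) = 0.24386 mm


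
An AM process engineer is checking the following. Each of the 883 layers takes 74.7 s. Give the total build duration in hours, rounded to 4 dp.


t = 883 * 74.7 / 3600 = 18.3223 hrs


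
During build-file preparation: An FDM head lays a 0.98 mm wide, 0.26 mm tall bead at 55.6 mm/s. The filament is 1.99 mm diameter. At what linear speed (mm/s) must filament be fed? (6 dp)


Q = 0.98 * 0.26 * 55.6 = 14.16688 mm^3/s
A_fil = pi*(1.99/2)^2 = 3.11025527 mm^2
v_feed = 14.16688 / 3.11025527 = 4.554893 mm/s


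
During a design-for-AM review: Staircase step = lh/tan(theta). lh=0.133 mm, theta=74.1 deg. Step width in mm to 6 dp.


step = 0.133 / tan(74.1) = 0.037886 mm


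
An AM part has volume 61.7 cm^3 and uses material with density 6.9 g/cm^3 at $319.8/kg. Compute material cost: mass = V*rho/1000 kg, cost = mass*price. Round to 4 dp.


Mass = 61.7*6.9/1000 = 0.42573 kg
Cost = 0.42573 * 319.8 = 136.1485 $


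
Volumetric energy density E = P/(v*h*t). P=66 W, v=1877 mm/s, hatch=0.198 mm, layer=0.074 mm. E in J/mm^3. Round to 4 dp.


E = 66 / (1877*0.198*0.074) = 2.3998 J/mm^3


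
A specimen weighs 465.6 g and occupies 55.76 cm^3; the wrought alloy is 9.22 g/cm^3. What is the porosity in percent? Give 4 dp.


rho_part = 465.6 / 55.76 = 8.35007174 g/cm^3
Porosity = (1 - 8.35007174/9.22)*100 = 9.4352 %


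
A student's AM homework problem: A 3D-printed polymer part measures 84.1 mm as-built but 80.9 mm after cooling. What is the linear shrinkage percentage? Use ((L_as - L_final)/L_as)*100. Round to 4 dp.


Shrinkage = ((84.1-80.9)/84.1)*100 = 3.805 %


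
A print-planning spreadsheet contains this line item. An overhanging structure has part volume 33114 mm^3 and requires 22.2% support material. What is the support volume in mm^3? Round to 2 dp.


V_support = 33114 * 0.222 = 7351.31 mm^3


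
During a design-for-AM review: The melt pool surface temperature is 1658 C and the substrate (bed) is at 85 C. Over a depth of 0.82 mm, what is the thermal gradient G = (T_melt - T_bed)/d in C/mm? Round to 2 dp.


G = (1658-85)/0.82 = 1918.29 C/mm


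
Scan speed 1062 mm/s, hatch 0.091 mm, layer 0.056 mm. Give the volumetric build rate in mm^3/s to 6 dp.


Rate = 1062 * 0.091 * 0.056 = 5.411952 mm^3/s


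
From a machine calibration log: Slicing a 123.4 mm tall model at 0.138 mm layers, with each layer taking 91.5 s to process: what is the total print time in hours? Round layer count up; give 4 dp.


Layers = ceil(123.4/0.138) = 895
t = 895 * 91.5 / 3600 = 22.7479 hrs


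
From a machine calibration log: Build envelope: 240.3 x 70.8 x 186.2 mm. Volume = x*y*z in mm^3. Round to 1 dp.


V = 240.3 * 70.8 * 186.2 = 3167865.3 mm^3


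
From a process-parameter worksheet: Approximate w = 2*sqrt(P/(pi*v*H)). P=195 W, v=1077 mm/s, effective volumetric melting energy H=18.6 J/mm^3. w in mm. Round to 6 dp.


w = 2*sqrt(195/(pi*1077*18.6)) = 0.111329 mm


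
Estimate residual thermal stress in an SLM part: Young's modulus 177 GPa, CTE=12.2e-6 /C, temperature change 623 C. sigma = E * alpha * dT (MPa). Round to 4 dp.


sigma = 177*1000 * 12.2e-6 * 623 = 1345.3062 MPa


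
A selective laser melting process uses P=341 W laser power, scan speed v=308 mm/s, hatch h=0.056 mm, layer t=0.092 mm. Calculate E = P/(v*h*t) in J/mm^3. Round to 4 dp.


E = 341 / (308*0.056*0.092) = 214.8957 J/mm^3


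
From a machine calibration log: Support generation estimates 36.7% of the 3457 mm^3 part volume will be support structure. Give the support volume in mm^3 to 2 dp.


V_support = 3457 * 0.367 = 1268.72 mm^3


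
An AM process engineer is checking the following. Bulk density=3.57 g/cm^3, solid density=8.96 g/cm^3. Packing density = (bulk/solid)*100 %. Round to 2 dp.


Packing = (3.57/8.96)*100 = 39.84 %


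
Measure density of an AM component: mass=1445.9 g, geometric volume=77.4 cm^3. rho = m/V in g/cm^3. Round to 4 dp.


rho = 1445.9 / 77.4 = 18.6809 g/cm^3


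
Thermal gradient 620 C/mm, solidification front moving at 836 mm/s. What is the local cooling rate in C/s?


CR = 620 * 836 = 518320 C/s


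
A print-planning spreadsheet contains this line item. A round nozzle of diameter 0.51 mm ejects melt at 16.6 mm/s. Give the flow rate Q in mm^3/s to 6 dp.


A = pi*(0.51/2)^2 = 0.20428206 mm^2
Q = 0.20428206 * 16.6 = 3.391082 mm^3/s


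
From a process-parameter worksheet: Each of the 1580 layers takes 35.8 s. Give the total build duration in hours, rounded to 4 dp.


t = 1580 * 35.8 / 3600 = 15.7122 hrs


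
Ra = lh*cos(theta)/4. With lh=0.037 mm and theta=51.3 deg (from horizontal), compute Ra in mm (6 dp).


Ra = 0.037 * cos(51.3) / 4 = 0.005783 mm


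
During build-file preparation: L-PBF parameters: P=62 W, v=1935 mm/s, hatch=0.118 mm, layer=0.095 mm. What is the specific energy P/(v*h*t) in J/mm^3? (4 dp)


Build rate = 1935 * 0.118 * 0.095 = 21.69135 mm^3/s
SE = 62 / 21.69135 = 2.8583 J/mm^3


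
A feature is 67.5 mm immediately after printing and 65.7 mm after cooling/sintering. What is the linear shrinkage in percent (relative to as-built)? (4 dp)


Shrinkage = ((67.5-65.7)/67.5)*100 = 2.6667 %


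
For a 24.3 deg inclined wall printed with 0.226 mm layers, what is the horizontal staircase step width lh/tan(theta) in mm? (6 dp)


step = 0.226 / tan(24.3) = 0.500535 mm


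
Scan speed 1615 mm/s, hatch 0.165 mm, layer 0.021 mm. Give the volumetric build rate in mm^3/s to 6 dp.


Rate = 1615 * 0.165 * 0.021 = 5.595975 mm^3/s


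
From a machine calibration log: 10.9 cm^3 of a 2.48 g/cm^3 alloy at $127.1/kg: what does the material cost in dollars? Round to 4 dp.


Mass = 10.9*2.48/1000 = 0.027032 kg
Cost = 0.027032 * 127.1 = 3.4358 $


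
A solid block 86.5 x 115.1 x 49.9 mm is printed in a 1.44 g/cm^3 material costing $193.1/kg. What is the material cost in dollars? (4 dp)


V = 86.5 * 115.1 * 49.9 = 496811.885 mm^3 = 496.811885 cm^3
Mass = 496.811885 * 1.44 / 1000 = 0.71540911 kg
Cost = 0.71540911 * 193.1 = 138.1455 $


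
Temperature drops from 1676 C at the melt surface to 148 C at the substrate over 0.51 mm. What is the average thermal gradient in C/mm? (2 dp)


G = (1676-148)/0.51 = 2996.08 C/mm


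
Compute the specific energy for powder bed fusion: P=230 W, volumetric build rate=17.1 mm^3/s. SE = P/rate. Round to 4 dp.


SE = 230 / 17.1 = 13.4503 J/mm^3


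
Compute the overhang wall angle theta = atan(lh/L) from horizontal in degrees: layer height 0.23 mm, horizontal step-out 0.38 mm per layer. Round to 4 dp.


angle = atan(0.23/0.38) = 31.185 degrees


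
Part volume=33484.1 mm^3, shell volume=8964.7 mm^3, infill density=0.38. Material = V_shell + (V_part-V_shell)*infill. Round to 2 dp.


V_infill = (33484.1 - 8964.7) * 0.38 = 9317.37
V_total = 8964.7 + 9317.37 = 18282.07 mm^3


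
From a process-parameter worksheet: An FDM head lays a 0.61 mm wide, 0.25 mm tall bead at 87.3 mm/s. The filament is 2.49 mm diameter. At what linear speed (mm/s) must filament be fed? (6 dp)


Q = 0.61 * 0.25 * 87.3 = 13.31325 mm^3/s
A_fil = pi*(2.49/2)^2 = 4.86954715 mm^2
v_feed = 13.31325 / 4.86954715 = 2.733981 mm/s


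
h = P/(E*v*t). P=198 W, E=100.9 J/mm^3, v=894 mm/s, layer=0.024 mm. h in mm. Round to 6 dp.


h = 198 / (100.9*894*0.024) = 0.091459 mm


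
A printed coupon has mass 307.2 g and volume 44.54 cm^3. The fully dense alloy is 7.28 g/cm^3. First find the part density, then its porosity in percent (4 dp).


rho_part = 307.2 / 44.54 = 6.89717108 g/cm^3
Porosity = (1 - 6.89717108/7.28)*100 = 5.2586 %


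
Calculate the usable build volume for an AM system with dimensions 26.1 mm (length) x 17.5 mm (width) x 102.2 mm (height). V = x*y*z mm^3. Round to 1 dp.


V = 26.1 * 17.5 * 102.2 = 46679.9 mm^3


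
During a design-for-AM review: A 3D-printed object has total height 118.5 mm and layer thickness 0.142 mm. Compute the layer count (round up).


Layers = ceil(118.5/0.142) = 835


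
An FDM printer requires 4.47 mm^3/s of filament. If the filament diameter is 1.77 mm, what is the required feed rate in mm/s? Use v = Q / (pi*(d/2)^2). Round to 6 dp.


A = pi*(1.77/2)^2 = 2.460574
v = 4.47 / 2.460574 = 1.816649 mm/s


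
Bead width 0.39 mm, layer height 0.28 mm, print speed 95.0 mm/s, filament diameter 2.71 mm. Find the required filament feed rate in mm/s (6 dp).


Q = 0.39 * 0.28 * 95.0 = 10.374 mm^3/s
A_fil = pi*(2.71/2)^2 = 5.76804265 mm^2
v_feed = 10.374 / 5.76804265 = 1.79853 mm/s


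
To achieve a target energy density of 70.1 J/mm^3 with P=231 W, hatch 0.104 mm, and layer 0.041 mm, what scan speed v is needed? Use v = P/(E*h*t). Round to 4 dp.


v = 231 / (70.1*0.104*0.041) = 772.8172 mm/s


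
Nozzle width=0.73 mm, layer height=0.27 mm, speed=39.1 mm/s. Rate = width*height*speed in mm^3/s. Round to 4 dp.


Rate = 0.73 * 0.27 * 39.1 = 7.7066 mm^3/s


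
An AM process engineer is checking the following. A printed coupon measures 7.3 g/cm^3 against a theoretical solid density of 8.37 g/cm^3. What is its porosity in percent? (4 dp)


Porosity = (1-7.3/8.37)*100 = 12.7838 %


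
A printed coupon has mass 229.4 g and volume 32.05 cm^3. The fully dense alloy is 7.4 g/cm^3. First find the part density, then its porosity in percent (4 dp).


rho_part = 229.4 / 32.05 = 7.1575663 g/cm^3
Porosity = (1 - 7.1575663/7.4)*100 = 3.2761 %


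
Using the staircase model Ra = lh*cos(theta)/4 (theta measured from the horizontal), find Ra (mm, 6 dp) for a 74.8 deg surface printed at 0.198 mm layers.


Ra = 0.198 * cos(74.8) / 4 = 0.012978 mm


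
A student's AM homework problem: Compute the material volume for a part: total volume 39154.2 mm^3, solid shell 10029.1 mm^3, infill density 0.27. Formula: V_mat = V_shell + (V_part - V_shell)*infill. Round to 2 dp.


V_infill = (39154.2 - 10029.1) * 0.27 = 7863.78
V_total = 10029.1 + 7863.78 = 17892.88 mm^3


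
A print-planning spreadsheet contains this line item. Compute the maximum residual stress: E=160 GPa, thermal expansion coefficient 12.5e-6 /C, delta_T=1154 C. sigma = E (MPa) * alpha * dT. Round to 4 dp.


sigma = 160*1000 * 12.5e-6 * 1154 = 2308.0 MPa


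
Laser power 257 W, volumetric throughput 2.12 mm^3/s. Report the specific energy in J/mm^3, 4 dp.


SE = 257 / 2.12 = 121.2264 J/mm^3


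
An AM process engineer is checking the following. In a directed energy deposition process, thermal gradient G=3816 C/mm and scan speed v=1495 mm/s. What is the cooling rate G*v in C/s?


CR = 3816 * 1495 = 5704920 C/s


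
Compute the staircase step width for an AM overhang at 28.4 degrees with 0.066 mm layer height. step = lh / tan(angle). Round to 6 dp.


step = 0.066 / tan(28.4) = 0.122064 mm


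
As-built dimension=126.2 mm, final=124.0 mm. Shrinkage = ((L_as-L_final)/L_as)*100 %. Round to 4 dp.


Shrinkage = ((126.2-124.0)/126.2)*100 = 1.7433 %


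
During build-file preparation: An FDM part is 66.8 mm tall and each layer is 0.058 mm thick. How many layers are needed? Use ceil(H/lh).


Layers = ceil(66.8/0.058) = 1152


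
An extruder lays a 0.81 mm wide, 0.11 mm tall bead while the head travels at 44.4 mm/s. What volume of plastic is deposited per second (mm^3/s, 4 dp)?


Rate = 0.81 * 0.11 * 44.4 = 3.956 mm^3/s


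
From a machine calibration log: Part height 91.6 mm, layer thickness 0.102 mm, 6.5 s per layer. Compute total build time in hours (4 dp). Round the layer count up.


Layers = ceil(91.6/0.102) = 899
t = 899 * 6.5 / 3600 = 1.6232 hrs


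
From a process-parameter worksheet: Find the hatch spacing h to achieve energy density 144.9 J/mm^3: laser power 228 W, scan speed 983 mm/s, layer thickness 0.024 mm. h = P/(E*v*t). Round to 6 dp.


h = 228 / (144.9*983*0.024) = 0.066696 mm


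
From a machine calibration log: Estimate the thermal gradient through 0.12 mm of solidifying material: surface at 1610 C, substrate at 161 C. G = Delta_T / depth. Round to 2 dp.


G = (1610-161)/0.12 = 12075.0 C/mm


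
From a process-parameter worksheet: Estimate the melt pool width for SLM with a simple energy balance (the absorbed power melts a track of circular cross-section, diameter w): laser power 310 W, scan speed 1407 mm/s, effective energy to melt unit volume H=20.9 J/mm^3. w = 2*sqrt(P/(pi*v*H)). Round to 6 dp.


w = 2*sqrt(310/(pi*1407*20.9)) = 0.115855 mm


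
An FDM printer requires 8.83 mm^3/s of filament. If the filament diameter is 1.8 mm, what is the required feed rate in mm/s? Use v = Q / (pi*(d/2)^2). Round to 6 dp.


A = pi*(1.8/2)^2 = 2.54469
v = 8.83 / 2.54469 = 3.469971 mm/s


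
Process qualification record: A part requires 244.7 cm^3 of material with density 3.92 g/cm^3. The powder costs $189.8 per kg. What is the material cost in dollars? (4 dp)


Mass = 244.7*3.92/1000 = 0.959224 kg
Cost = 0.959224 * 189.8 = 182.0607 $


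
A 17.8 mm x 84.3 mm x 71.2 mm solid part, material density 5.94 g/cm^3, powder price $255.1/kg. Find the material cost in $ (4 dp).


V = 17.8 * 84.3 * 71.2 = 106838.448 mm^3 = 106.838448 cm^3
Mass = 106.838448 * 5.94 / 1000 = 0.63462038 kg
Cost = 0.63462038 * 255.1 = 161.8917 $


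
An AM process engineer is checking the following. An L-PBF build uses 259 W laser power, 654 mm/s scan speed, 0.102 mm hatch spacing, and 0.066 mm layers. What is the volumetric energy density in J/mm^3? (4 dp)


E = 259 / (654*0.102*0.066) = 58.8272 J/mm^3


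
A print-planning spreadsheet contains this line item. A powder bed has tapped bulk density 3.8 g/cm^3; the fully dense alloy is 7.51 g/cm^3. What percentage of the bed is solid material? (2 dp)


Packing = (3.8/7.51)*100 = 50.6 %


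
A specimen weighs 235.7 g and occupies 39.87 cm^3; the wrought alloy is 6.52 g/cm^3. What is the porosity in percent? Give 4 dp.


rho_part = 235.7 / 39.87 = 5.91171307 g/cm^3
Porosity = (1 - 5.91171307/6.52)*100 = 9.3296 %


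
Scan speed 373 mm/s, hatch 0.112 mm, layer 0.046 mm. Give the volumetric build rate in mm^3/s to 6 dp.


Rate = 373 * 0.112 * 0.046 = 1.921696 mm^3/s


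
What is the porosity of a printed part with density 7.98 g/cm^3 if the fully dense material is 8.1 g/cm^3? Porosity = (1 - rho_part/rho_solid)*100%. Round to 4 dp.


Porosity = (1-7.98/8.1)*100 = 1.4815 %


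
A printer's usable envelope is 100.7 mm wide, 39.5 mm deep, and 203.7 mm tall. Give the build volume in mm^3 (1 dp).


V = 100.7 * 39.5 * 203.7 = 810247.3 mm^3


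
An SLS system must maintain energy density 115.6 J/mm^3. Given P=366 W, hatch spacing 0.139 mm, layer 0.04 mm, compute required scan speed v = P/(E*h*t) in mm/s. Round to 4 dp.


v = 366 / (115.6*0.139*0.04) = 569.4406 mm/s


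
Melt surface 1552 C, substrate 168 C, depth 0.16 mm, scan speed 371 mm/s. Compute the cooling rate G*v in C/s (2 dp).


G = (1552-168)/0.16 = 8650.0 C/mm
CR = 8650.0 * 371 = 3209150.0 C/s


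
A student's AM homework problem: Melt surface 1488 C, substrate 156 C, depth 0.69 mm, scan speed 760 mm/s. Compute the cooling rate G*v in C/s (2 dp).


G = (1488-156)/0.69 = 1930.43478261 C/mm
CR = 1930.43478261 * 760 = 1467130.43 C/s


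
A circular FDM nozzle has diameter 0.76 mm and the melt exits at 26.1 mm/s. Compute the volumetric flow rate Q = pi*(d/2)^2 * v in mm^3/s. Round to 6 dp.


A = pi*(0.76/2)^2 = 0.45364598 mm^2
Q = 0.45364598 * 26.1 = 11.84016 mm^3/s


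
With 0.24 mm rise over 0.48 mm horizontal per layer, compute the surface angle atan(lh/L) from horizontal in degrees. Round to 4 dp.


angle = atan(0.24/0.48) = 26.5651 degrees


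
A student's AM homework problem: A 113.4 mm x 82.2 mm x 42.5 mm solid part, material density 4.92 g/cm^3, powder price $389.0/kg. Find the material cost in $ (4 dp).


V = 113.4 * 82.2 * 42.5 = 396162.9 mm^3 = 396.1629 cm^3
Mass = 396.1629 * 4.92 / 1000 = 1.94912147 kg
Cost = 1.94912147 * 389.0 = 758.2083 $


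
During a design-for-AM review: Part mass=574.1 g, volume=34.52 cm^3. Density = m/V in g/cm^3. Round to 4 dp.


rho = 574.1 / 34.52 = 16.6309 g/cm^3


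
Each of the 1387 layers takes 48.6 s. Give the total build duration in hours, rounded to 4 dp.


t = 1387 * 48.6 / 3600 = 18.7245 hrs


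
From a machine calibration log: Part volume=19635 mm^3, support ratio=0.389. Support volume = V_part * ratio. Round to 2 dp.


V_support = 19635 * 0.389 = 7638.02 mm^3


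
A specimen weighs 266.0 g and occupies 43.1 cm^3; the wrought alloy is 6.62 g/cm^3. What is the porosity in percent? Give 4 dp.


rho_part = 266.0 / 43.1 = 6.17169374 g/cm^3
Porosity = (1 - 6.17169374/6.62)*100 = 6.772 %


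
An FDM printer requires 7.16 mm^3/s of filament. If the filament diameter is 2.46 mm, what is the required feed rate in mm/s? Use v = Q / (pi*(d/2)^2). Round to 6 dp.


A = pi*(2.46/2)^2 = 4.752916
v = 7.16 / 4.752916 = 1.506444 mm/s


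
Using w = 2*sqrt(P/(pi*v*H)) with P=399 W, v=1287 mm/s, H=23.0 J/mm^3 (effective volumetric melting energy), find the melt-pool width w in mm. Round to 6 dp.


w = 2*sqrt(399/(pi*1287*23.0)) = 0.131005 mm


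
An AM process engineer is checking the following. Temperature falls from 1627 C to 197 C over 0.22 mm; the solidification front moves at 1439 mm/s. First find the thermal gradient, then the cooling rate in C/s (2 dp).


G = (1627-197)/0.22 = 6500.0 C/mm
CR = 6500.0 * 1439 = 9353500.0 C/s
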